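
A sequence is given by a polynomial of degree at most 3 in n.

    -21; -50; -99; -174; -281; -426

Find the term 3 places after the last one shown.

First differences: -29, -49, -75, -107, -145
Second differences: -20, -26, -32, -38
Third differences: -6, -6, -6
Third differences constant at -6.
-38 − 6 = -44;  -145 − 44 = -189;  -426 − 189 = -615
-44 − 6 = -50;  -189 − 50 = -239;  -615 − 239 = -854
-50 − 6 = -56;  -239 − 56 = -295;  -854 − 295 = -1149

-1149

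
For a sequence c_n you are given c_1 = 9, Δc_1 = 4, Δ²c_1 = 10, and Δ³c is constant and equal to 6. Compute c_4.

Build the table forward from the leading diagonal:
Δ³: 6  6  6  6
Δ²: 10  16  22  28
Δ: 4  14  30  52
c: 9  13  27  57

57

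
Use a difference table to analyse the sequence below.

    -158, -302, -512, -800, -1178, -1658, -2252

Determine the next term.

-2972

D1: -144  -210  -288  -378  -480  -594
D2: -66  -78  -90  -102  -114
D3: -12  -12  -12  -12
Third differences constant at -12.
-114 − 12 = -126;  -594 − 126 = -720;  -2252 − 720 = -2972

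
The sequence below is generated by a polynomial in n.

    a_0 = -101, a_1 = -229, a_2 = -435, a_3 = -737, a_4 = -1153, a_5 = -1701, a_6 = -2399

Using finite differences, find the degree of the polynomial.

3

D1: -128, -206, -302, -416, -548, -698
D2: -78, -96, -114, -132, -150
D3: -18, -18, -18, -18
The third differences are constant, so the polynomial has degree 3.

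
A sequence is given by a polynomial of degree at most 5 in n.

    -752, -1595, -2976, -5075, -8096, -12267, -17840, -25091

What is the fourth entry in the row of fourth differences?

-24

First differences: -843, -1381, -2099, -3021, -4171, -5573, -7251
Second differences: -538, -718, -922, -1150, -1402, -1678
Third differences: -180, -204, -228, -252, -276
Fourth differences: -24, -24, -24, -24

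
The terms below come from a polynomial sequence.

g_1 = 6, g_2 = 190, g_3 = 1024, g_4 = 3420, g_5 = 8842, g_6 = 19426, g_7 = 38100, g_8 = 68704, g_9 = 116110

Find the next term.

186342

Δ: 184 , 834 , 2396 , 5422 , 10584 , 18674 , 30604 , 47406
Δ²: 650 , 1562 , 3026 , 5162 , 8090 , 11930 , 16802
Δ³: 912 , 1464 , 2136 , 2928 , 3840 , 4872
Δ⁴: 552 , 672 , 792 , 912 , 1032
Δ⁵: 120 , 120 , 120 , 120
The fifth differences are constant (120).
1032 + 120 = 1152;  4872 + 1152 = 6024;  16802 + 6024 = 22826;  47406 + 22826 = 70232;  116110 + 70232 = 186342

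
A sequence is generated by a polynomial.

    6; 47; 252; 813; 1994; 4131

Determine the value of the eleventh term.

45956

First differences: 41 , 205 , 561 , 1181 , 2137
Second differences: 164 , 356 , 620 , 956
Third differences: 192 , 264 , 336
Fourth differences: 72 , 72
Fourth differences constant at 72.
336 + 72 = 408;  956 + 408 = 1364;  2137 + 1364 = 3501;  4131 + 3501 = 7632
408 + 72 = 480;  1364 + 480 = 1844;  3501 + 1844 = 5345;  7632 + 5345 = 12977
480 + 72 = 552;  1844 + 552 = 2396;  5345 + 2396 = 7741;  12977 + 7741 = 20718
552 + 72 = 624;  2396 + 624 = 3020;  7741 + 3020 = 10761;  20718 + 10761 = 31479
624 + 72 = 696;  3020 + 696 = 3716;  10761 + 3716 = 14477;  31479 + 14477 = 45956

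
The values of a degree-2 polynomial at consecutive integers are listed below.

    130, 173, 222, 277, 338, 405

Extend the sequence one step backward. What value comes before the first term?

43, 49, 55, 61, 67
6, 6, 6, 6
The second differences are constant at 6.
Work back: 43 − 6 = 37;  130 − 37 = 93

93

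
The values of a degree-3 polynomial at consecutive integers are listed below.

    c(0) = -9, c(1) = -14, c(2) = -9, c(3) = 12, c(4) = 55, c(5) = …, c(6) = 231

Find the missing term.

126

Using the first 5 terms:
Δ: -5, 5, 21, 43
Δ²: 10, 16, 22
Δ³: 6, 6
Constant third difference = 6.
Extend forward: 22 + 6 = 28;  43 + 28 = 71;  55 + 71 = 126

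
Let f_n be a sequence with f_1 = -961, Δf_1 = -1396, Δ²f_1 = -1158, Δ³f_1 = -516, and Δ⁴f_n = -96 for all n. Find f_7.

-38467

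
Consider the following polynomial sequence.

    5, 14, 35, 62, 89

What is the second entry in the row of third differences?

D1: 9, 21, 27, 27
D2: 12, 6, 0
D3: -6, -6

-6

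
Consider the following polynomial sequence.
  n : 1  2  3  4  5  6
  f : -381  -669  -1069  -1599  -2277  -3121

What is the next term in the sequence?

-4149

-288 , -400 , -530 , -678 , -844
-112 , -130 , -148 , -166
-18 , -18 , -18
Third differences constant at -18.
-166 − 18 = -184;  -844 − 184 = -1028;  -3121 − 1028 = -4149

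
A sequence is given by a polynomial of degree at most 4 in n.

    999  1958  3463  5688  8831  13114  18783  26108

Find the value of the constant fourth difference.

First differences: 959, 1505, 2225, 3143, 4283, 5669, 7325
Second differences: 546, 720, 918, 1140, 1386, 1656
Third differences: 174, 198, 222, 246, 270
Fourth differences: 24, 24, 24, 24

24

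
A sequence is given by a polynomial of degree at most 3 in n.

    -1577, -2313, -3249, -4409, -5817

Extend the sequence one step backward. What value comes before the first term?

D1: -736  -936  -1160  -1408
D2: -200  -224  -248
D3: -24  -24
The third differences are constant at -24.
Work back: -200 + 24 = -176;  -736 + 176 = -560;  -1577 + 560 = -1017

-1017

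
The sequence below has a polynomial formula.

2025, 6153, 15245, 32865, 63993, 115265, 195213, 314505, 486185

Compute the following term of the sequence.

4128, 9092, 17620, 31128, 51272, 79948, 119292, 171680
4964, 8528, 13508, 20144, 28676, 39344, 52388
3564, 4980, 6636, 8532, 10668, 13044
1416, 1656, 1896, 2136, 2376
240, 240, 240, 240
Fifth differences constant at 240.
2376 + 240 = 2616;  13044 + 2616 = 15660;  52388 + 15660 = 68048;  171680 + 68048 = 239728;  486185 + 239728 = 725913

725913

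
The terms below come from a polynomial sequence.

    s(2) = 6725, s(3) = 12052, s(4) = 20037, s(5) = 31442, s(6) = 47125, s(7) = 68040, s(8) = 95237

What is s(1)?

First differences: 5327  7985  11405  15683  20915  27197
Second differences: 2658  3420  4278  5232  6282
Third differences: 762  858  954  1050
Fourth differences: 96  96  96
The fourth differences are constant at 96.
Work back: 762 − 96 = 666;  2658 − 666 = 1992;  5327 − 1992 = 3335;  6725 − 3335 = 3390

3390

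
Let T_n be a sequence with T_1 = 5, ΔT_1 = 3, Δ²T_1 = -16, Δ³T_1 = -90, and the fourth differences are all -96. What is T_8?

Build the table forward from the leading diagonal:
Δ⁴: -96, -96, -96, -96, -96, -96, -96, -96
Δ³: -90, -186, -282, -378, -474, -570, -666, -762
Δ²: -16, -106, -292, -574, -952, -1426, -1996, -2662
Δ: 3, -13, -119, -411, -985, -1937, -3363, -5359
T: 5, 8, -5, -124, -535, -1520, -3457, -6820

-6820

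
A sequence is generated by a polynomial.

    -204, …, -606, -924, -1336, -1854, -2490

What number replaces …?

Using the last 5 terms:
First differences: -318, -412, -518, -636
Second differences: -94, -106, -118
Third differences: -12, -12
Constant third difference = -12.
Extend backward: -94 + 12 = -82;  -318 + 82 = -236;  -606 + 236 = -370

-370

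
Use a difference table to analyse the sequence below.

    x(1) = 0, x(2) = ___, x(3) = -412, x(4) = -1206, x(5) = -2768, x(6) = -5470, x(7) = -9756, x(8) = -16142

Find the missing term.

Using the last 6 terms:
D1: -794, -1562, -2702, -4286, -6386
D2: -768, -1140, -1584, -2100
D3: -372, -444, -516
D4: -72, -72
Constant fourth difference = -72.
Extend backward: -372 + 72 = -300;  -768 + 300 = -468;  -794 + 468 = -326;  -412 + 326 = -86

-86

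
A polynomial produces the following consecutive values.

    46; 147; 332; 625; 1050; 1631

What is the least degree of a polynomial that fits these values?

3

D1: 101, 185, 293, 425, 581
D2: 84, 108, 132, 156
D3: 24, 24, 24
The third differences are constant, so the polynomial has degree 3.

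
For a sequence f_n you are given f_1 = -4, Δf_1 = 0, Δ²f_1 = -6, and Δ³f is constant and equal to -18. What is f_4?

Build the table forward from the leading diagonal:
D3: -18  -18  -18  -18
D2: -6  -24  -42  -60
D1: 0  -6  -30  -72
f: -4  -4  -10  -40

-40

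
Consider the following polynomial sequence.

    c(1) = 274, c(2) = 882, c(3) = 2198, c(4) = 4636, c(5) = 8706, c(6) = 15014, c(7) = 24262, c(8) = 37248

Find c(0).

56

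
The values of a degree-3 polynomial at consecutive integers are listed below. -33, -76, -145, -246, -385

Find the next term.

-568

D1: -43  -69  -101  -139
D2: -26  -32  -38
D3: -6  -6
The third differences are constant (-6).
-38 − 6 = -44;  -139 − 44 = -183;  -385 − 183 = -568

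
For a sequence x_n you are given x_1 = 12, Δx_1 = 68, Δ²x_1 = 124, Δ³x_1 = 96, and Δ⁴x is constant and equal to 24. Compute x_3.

Build the table forward from the leading diagonal:
Fourth differences: 24  24  24
Third differences: 96  120  144
Second differences: 124  220  340
First differences: 68  192  412
x: 12  80  272

272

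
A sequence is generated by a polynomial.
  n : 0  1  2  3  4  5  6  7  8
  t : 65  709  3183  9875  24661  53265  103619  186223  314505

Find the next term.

505181

First differences: 644, 2474, 6692, 14786, 28604, 50354, 82604, 128282
Second differences: 1830, 4218, 8094, 13818, 21750, 32250, 45678
Third differences: 2388, 3876, 5724, 7932, 10500, 13428
Fourth differences: 1488, 1848, 2208, 2568, 2928
Fifth differences: 360, 360, 360, 360
The fifth differences are constant (360).
2928 + 360 = 3288;  13428 + 3288 = 16716;  45678 + 16716 = 62394;  128282 + 62394 = 190676;  314505 + 190676 = 505181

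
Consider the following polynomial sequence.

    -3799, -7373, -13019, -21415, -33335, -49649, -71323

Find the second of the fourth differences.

Δ: -3574, -5646, -8396, -11920, -16314, -21674
Δ²: -2072, -2750, -3524, -4394, -5360
Δ³: -678, -774, -870, -966
Δ⁴: -96, -96, -96

-96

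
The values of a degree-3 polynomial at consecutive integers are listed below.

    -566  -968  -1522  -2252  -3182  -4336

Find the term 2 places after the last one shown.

First differences: -402  -554  -730  -930  -1154
Second differences: -152  -176  -200  -224
Third differences: -24  -24  -24
The third differences are constant (-24).
-224 − 24 = -248;  -1154 − 248 = -1402;  -4336 − 1402 = -5738
-248 − 24 = -272;  -1402 − 272 = -1674;  -5738 − 1674 = -7412

-7412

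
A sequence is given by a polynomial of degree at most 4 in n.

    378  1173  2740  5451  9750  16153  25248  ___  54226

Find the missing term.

Using the first 7 terms:
Δ: 795, 1567, 2711, 4299, 6403, 9095
Δ²: 772, 1144, 1588, 2104, 2692
Δ³: 372, 444, 516, 588
Δ⁴: 72, 72, 72
Constant fourth difference = 72.
Extend forward: 588 + 72 = 660;  2692 + 660 = 3352;  9095 + 3352 = 12447;  25248 + 12447 = 37695

37695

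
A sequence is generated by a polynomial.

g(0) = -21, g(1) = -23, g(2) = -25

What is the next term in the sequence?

-27

-2 , -2
First differences constant at -2.
-25 − 2 = -27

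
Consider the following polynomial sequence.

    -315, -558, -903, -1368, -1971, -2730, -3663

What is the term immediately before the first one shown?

-156

First differences: -243, -345, -465, -603, -759, -933
Second differences: -102, -120, -138, -156, -174
Third differences: -18, -18, -18, -18
The third differences are constant at -18.
Work back: -102 + 18 = -84;  -243 + 84 = -159;  -315 + 159 = -156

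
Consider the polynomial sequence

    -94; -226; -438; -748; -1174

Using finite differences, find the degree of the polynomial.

3

First differences: -132, -212, -310, -426
Second differences: -80, -98, -116
Third differences: -18, -18
The third differences are constant, so the polynomial has degree 3.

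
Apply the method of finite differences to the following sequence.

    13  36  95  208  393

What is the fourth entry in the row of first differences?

185

Δ: 23, 59, 113, 185
Δ²: 36, 54, 72
Δ³: 18, 18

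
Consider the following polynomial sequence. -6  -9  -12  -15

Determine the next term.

D1: -3 , -3 , -3
The first differences are constant (-3).
-15 − 3 = -18

-18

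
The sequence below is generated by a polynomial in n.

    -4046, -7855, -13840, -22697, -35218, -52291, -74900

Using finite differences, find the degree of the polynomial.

Δ: -3809, -5985, -8857, -12521, -17073, -22609
Δ²: -2176, -2872, -3664, -4552, -5536
Δ³: -696, -792, -888, -984
Δ⁴: -96, -96, -96
The fourth differences are constant, so the polynomial has degree 4.

4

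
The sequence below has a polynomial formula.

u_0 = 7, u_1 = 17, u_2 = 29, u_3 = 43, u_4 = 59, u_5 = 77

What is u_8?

143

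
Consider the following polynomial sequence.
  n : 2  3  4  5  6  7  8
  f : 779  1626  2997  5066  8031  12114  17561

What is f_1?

847, 1371, 2069, 2965, 4083, 5447
524, 698, 896, 1118, 1364
174, 198, 222, 246
24, 24, 24
The fourth differences are constant at 24.
Work back: 174 − 24 = 150;  524 − 150 = 374;  847 − 374 = 473;  779 − 473 = 306

306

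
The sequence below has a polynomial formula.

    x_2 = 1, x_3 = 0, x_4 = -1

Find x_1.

-1, -1
The first differences are constant at -1.
Work back: 1 + 1 = 2

2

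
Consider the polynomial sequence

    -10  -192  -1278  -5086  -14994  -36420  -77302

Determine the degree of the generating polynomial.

5

Δ: -182, -1086, -3808, -9908, -21426, -40882
Δ²: -904, -2722, -6100, -11518, -19456
Δ³: -1818, -3378, -5418, -7938
Δ⁴: -1560, -2040, -2520
Δ⁵: -480, -480
The fifth differences are constant, so the polynomial has degree 5.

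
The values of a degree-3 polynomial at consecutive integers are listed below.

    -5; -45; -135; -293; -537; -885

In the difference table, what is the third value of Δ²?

D1: -40, -90, -158, -244, -348
D2: -50, -68, -86, -104
D3: -18, -18, -18

-86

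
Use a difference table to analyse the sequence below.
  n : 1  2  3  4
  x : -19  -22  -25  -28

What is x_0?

First differences: -3, -3, -3
The first differences are constant at -3.
Work back: -19 + 3 = -16

-16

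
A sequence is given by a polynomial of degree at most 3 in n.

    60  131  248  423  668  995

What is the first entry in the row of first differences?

71

First differences: 71, 117, 175, 245, 327
Second differences: 46, 58, 70, 82
Third differences: 12, 12, 12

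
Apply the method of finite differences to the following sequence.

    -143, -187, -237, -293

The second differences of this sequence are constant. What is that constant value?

-6

D1: -44, -50, -56
D2: -6, -6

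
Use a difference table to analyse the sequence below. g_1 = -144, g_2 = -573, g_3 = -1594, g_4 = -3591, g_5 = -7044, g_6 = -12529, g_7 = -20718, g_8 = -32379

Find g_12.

Δ: -429, -1021, -1997, -3453, -5485, -8189, -11661
Δ²: -592, -976, -1456, -2032, -2704, -3472
Δ³: -384, -480, -576, -672, -768
Δ⁴: -96, -96, -96, -96
Constant fourth difference = -96, so extend:
-768 − 96 = -864;  -3472 − 864 = -4336;  -11661 − 4336 = -15997;  -32379 − 15997 = -48376
-864 − 96 = -960;  -4336 − 960 = -5296;  -15997 − 5296 = -21293;  -48376 − 21293 = -69669
-960 − 96 = -1056;  -5296 − 1056 = -6352;  -21293 − 6352 = -27645;  -69669 − 27645 = -97314
-1056 − 96 = -1152;  -6352 − 1152 = -7504;  -27645 − 7504 = -35149;  -97314 − 35149 = -132463

-132463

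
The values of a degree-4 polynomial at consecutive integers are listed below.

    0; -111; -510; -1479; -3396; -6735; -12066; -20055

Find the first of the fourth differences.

-96

Δ: -111, -399, -969, -1917, -3339, -5331, -7989
Δ²: -288, -570, -948, -1422, -1992, -2658
Δ³: -282, -378, -474, -570, -666
Δ⁴: -96, -96, -96, -96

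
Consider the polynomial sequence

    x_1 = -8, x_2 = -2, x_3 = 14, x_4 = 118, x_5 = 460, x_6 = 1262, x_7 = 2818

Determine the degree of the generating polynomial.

First differences: 6, 16, 104, 342, 802, 1556
Second differences: 10, 88, 238, 460, 754
Third differences: 78, 150, 222, 294
Fourth differences: 72, 72, 72
The fourth differences are constant, so the polynomial has degree 4.

4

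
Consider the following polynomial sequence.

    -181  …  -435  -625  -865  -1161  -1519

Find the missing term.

-289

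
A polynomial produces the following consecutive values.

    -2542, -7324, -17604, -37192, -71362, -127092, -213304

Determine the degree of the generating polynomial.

First differences: -4782, -10280, -19588, -34170, -55730, -86212
Second differences: -5498, -9308, -14582, -21560, -30482
Third differences: -3810, -5274, -6978, -8922
Fourth differences: -1464, -1704, -1944
Fifth differences: -240, -240
The fifth differences are constant, so the polynomial has degree 5.

5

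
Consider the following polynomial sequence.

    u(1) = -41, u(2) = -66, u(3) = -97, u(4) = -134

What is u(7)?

-281

First differences: -25, -31, -37
Second differences: -6, -6
Second differences constant at -6.
-37 − 6 = -43;  -134 − 43 = -177
-43 − 6 = -49;  -177 − 49 = -226
-49 − 6 = -55;  -226 − 55 = -281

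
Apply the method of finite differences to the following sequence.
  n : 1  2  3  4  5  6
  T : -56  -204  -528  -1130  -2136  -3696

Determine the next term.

-5984

D1: -148 , -324 , -602 , -1006 , -1560
D2: -176 , -278 , -404 , -554
D3: -102 , -126 , -150
D4: -24 , -24
Constant fourth difference = -24, so extend:
-150 − 24 = -174;  -554 − 174 = -728;  -1560 − 728 = -2288;  -3696 − 2288 = -5984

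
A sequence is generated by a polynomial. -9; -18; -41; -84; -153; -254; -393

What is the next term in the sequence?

-9, -23, -43, -69, -101, -139
-14, -20, -26, -32, -38
-6, -6, -6, -6
The third differences are constant (-6).
-38 − 6 = -44;  -139 − 44 = -183;  -393 − 183 = -576

-576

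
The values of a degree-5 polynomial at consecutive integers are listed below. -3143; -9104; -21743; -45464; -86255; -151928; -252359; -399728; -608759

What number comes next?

-896960

-5961  -12639  -23721  -40791  -65673  -100431  -147369  -209031
-6678  -11082  -17070  -24882  -34758  -46938  -61662
-4404  -5988  -7812  -9876  -12180  -14724
-1584  -1824  -2064  -2304  -2544
-240  -240  -240  -240
The fifth differences are constant (-240).
-2544 − 240 = -2784;  -14724 − 2784 = -17508;  -61662 − 17508 = -79170;  -209031 − 79170 = -288201;  -608759 − 288201 = -896960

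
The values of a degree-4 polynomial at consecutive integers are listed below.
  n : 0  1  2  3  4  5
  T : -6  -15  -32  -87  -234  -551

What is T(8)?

-3662

D1: -9, -17, -55, -147, -317
D2: -8, -38, -92, -170
D3: -30, -54, -78
D4: -24, -24
Constant fourth difference = -24, so extend:
-78 − 24 = -102;  -170 − 102 = -272;  -317 − 272 = -589;  -551 − 589 = -1140
-102 − 24 = -126;  -272 − 126 = -398;  -589 − 398 = -987;  -1140 − 987 = -2127
-126 − 24 = -150;  -398 − 150 = -548;  -987 − 548 = -1535;  -2127 − 1535 = -3662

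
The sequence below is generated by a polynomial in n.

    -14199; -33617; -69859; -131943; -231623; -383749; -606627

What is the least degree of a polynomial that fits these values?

-19418, -36242, -62084, -99680, -152126, -222878
-16824, -25842, -37596, -52446, -70752
-9018, -11754, -14850, -18306
-2736, -3096, -3456
-360, -360
The fifth differences are constant, so the polynomial has degree 5.

5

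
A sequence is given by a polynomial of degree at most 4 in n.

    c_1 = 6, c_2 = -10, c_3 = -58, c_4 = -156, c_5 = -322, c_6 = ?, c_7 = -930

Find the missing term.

-574

Using the first 5 terms:
-16, -48, -98, -166
-32, -50, -68
-18, -18
Constant third difference = -18.
Extend forward: -68 − 18 = -86;  -166 − 86 = -252;  -322 − 252 = -574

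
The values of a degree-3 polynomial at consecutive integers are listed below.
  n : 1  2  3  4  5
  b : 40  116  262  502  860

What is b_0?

10

First differences: 76  146  240  358
Second differences: 70  94  118
Third differences: 24  24
The third differences are constant at 24.
Work back: 70 − 24 = 46;  76 − 46 = 30;  40 − 30 = 10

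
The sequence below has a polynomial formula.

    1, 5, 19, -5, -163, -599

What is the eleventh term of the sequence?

-15349

Δ: 4, 14, -24, -158, -436
Δ²: 10, -38, -134, -278
Δ³: -48, -96, -144
Δ⁴: -48, -48
The fourth differences are constant (-48).
-144 − 48 = -192;  -278 − 192 = -470;  -436 − 470 = -906;  -599 − 906 = -1505
-192 − 48 = -240;  -470 − 240 = -710;  -906 − 710 = -1616;  -1505 − 1616 = -3121
-240 − 48 = -288;  -710 − 288 = -998;  -1616 − 998 = -2614;  -3121 − 2614 = -5735
-288 − 48 = -336;  -998 − 336 = -1334;  -2614 − 1334 = -3948;  -5735 − 3948 = -9683
-336 − 48 = -384;  -1334 − 384 = -1718;  -3948 − 1718 = -5666;  -9683 − 5666 = -15349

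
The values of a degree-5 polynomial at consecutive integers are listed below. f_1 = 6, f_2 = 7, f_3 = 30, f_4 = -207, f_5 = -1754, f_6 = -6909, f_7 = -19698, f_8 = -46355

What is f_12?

-520503

D1: 1, 23, -237, -1547, -5155, -12789, -26657
D2: 22, -260, -1310, -3608, -7634, -13868
D3: -282, -1050, -2298, -4026, -6234
D4: -768, -1248, -1728, -2208
D5: -480, -480, -480
The fifth differences are constant (-480).
-2208 − 480 = -2688;  -6234 − 2688 = -8922;  -13868 − 8922 = -22790;  -26657 − 22790 = -49447;  -46355 − 49447 = -95802
-2688 − 480 = -3168;  -8922 − 3168 = -12090;  -22790 − 12090 = -34880;  -49447 − 34880 = -84327;  -95802 − 84327 = -180129
-3168 − 480 = -3648;  -12090 − 3648 = -15738;  -34880 − 15738 = -50618;  -84327 − 50618 = -134945;  -180129 − 134945 = -315074
-3648 − 480 = -4128;  -15738 − 4128 = -19866;  -50618 − 19866 = -70484;  -134945 − 70484 = -205429;  -315074 − 205429 = -520503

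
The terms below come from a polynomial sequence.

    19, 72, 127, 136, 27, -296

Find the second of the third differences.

-72

Δ: 53, 55, 9, -109, -323
Δ²: 2, -46, -118, -214
Δ³: -48, -72, -96
Δ⁴: -24, -24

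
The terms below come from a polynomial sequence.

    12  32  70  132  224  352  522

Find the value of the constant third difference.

First differences: 20, 38, 62, 92, 128, 170
Second differences: 18, 24, 30, 36, 42
Third differences: 6, 6, 6, 6

6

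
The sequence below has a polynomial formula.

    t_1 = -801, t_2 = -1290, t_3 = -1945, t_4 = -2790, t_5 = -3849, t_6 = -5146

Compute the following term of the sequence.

D1: -489 , -655 , -845 , -1059 , -1297
D2: -166 , -190 , -214 , -238
D3: -24 , -24 , -24
The third differences are constant (-24).
-238 − 24 = -262;  -1297 − 262 = -1559;  -5146 − 1559 = -6705

-6705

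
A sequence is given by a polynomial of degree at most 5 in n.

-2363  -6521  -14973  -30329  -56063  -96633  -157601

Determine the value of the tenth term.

-537593

D1: -4158 , -8452 , -15356 , -25734 , -40570 , -60968
D2: -4294 , -6904 , -10378 , -14836 , -20398
D3: -2610 , -3474 , -4458 , -5562
D4: -864 , -984 , -1104
D5: -120 , -120
Constant fifth difference = -120, so extend:
-1104 − 120 = -1224;  -5562 − 1224 = -6786;  -20398 − 6786 = -27184;  -60968 − 27184 = -88152;  -157601 − 88152 = -245753
-1224 − 120 = -1344;  -6786 − 1344 = -8130;  -27184 − 8130 = -35314;  -88152 − 35314 = -123466;  -245753 − 123466 = -369219
-1344 − 120 = -1464;  -8130 − 1464 = -9594;  -35314 − 9594 = -44908;  -123466 − 44908 = -168374;  -369219 − 168374 = -537593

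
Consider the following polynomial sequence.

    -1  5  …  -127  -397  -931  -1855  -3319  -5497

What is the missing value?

-19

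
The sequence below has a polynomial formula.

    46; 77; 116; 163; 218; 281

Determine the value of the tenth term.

613

First differences: 31  39  47  55  63
Second differences: 8  8  8  8
The second differences are constant (8).
63 + 8 = 71;  281 + 71 = 352
71 + 8 = 79;  352 + 79 = 431
79 + 8 = 87;  431 + 87 = 518
87 + 8 = 95;  518 + 95 = 613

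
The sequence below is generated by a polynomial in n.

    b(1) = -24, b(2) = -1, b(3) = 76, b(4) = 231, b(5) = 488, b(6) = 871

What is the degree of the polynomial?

3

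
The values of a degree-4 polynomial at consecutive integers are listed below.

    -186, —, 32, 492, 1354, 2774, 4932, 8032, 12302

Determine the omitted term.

Using the last 7 terms:
D1: 460  862  1420  2158  3100  4270
D2: 402  558  738  942  1170
D3: 156  180  204  228
D4: 24  24  24
Constant fourth difference = 24.
Extend backward: 156 − 24 = 132;  402 − 132 = 270;  460 − 270 = 190;  32 − 190 = -158

-158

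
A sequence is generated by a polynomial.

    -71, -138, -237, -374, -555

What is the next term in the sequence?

Δ: -67, -99, -137, -181
Δ²: -32, -38, -44
Δ³: -6, -6
The third differences are constant (-6).
-44 − 6 = -50;  -181 − 50 = -231;  -555 − 231 = -786

-786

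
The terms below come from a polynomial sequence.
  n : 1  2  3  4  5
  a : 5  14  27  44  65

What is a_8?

152

9, 13, 17, 21
4, 4, 4
Second differences constant at 4.
21 + 4 = 25;  65 + 25 = 90
25 + 4 = 29;  90 + 29 = 119
29 + 4 = 33;  119 + 33 = 152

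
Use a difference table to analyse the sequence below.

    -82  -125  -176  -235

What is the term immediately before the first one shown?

Δ: -43  -51  -59
Δ²: -8  -8
The second differences are constant at -8.
Work back: -43 + 8 = -35;  -82 + 35 = -47

-47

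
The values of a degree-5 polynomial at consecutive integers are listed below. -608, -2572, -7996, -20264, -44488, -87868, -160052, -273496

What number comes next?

Δ: -1964, -5424, -12268, -24224, -43380, -72184, -113444
Δ²: -3460, -6844, -11956, -19156, -28804, -41260
Δ³: -3384, -5112, -7200, -9648, -12456
Δ⁴: -1728, -2088, -2448, -2808
Δ⁵: -360, -360, -360
Fifth differences constant at -360.
-2808 − 360 = -3168;  -12456 − 3168 = -15624;  -41260 − 15624 = -56884;  -113444 − 56884 = -170328;  -273496 − 170328 = -443824

-443824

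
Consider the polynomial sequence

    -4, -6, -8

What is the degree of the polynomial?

First differences: -2, -2
The first differences are constant, so the polynomial has degree 1.

1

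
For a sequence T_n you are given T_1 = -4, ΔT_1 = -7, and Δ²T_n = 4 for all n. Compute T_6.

1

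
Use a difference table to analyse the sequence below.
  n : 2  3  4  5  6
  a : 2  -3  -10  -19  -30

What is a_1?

5

First differences: -5, -7, -9, -11
Second differences: -2, -2, -2
The second differences are constant at -2.
Work back: -5 + 2 = -3;  2 + 3 = 5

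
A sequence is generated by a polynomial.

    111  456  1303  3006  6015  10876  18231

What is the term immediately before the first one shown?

Δ: 345  847  1703  3009  4861  7355
Δ²: 502  856  1306  1852  2494
Δ³: 354  450  546  642
Δ⁴: 96  96  96
The fourth differences are constant at 96.
Work back: 354 − 96 = 258;  502 − 258 = 244;  345 − 244 = 101;  111 − 101 = 10

10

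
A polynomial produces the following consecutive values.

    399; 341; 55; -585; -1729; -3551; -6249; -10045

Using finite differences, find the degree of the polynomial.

Δ: -58, -286, -640, -1144, -1822, -2698, -3796
Δ²: -228, -354, -504, -678, -876, -1098
Δ³: -126, -150, -174, -198, -222
Δ⁴: -24, -24, -24, -24
The fourth differences are constant, so the polynomial has degree 4.

4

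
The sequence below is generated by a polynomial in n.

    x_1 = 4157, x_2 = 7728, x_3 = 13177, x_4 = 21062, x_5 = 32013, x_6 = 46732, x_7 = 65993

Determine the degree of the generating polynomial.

4

First differences: 3571, 5449, 7885, 10951, 14719, 19261
Second differences: 1878, 2436, 3066, 3768, 4542
Third differences: 558, 630, 702, 774
Fourth differences: 72, 72, 72
The fourth differences are constant, so the polynomial has degree 4.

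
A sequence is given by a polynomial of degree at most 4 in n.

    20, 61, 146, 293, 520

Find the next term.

845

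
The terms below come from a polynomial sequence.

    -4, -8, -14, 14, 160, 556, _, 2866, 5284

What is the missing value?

Using the first 6 terms:
Δ: -4  -6  28  146  396
Δ²: -2  34  118  250
Δ³: 36  84  132
Δ⁴: 48  48
Constant fourth difference = 48.
Extend forward: 132 + 48 = 180;  250 + 180 = 430;  396 + 430 = 826;  556 + 826 = 1382

1382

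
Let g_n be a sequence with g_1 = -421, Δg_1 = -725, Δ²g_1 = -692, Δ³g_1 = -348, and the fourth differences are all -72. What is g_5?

-8937

Build the table forward from the leading diagonal:
D4: -72, -72, -72, -72, -72
D3: -348, -420, -492, -564, -636
D2: -692, -1040, -1460, -1952, -2516
D1: -725, -1417, -2457, -3917, -5869
g: -421, -1146, -2563, -5020, -8937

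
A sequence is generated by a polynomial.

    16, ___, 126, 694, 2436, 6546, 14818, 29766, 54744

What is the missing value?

18

Using the last 7 terms:
D1: 568, 1742, 4110, 8272, 14948, 24978
D2: 1174, 2368, 4162, 6676, 10030
D3: 1194, 1794, 2514, 3354
D4: 600, 720, 840
D5: 120, 120
Constant fifth difference = 120.
Extend backward: 600 − 120 = 480;  1194 − 480 = 714;  1174 − 714 = 460;  568 − 460 = 108;  126 − 108 = 18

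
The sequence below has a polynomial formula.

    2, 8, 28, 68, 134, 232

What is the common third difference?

D1: 6, 20, 40, 66, 98
D2: 14, 20, 26, 32
D3: 6, 6, 6

6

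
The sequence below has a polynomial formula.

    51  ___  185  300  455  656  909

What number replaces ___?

Using the last 5 terms:
Δ: 115  155  201  253
Δ²: 40  46  52
Δ³: 6  6
Constant third difference = 6.
Extend backward: 40 − 6 = 34;  115 − 34 = 81;  185 − 81 = 104

104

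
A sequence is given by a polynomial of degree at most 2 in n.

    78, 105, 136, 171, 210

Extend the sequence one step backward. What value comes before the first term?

First differences: 27, 31, 35, 39
Second differences: 4, 4, 4
The second differences are constant at 4.
Work back: 27 − 4 = 23;  78 − 23 = 55

55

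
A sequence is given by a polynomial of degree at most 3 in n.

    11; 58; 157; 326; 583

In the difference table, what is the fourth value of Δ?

Δ: 47, 99, 169, 257
Δ²: 52, 70, 88
Δ³: 18, 18

257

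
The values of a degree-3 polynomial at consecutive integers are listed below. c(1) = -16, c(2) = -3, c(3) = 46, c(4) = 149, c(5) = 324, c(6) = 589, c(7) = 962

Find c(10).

2909

Δ: 13, 49, 103, 175, 265, 373
Δ²: 36, 54, 72, 90, 108
Δ³: 18, 18, 18, 18
Constant third difference = 18, so extend:
108 + 18 = 126;  373 + 126 = 499;  962 + 499 = 1461
126 + 18 = 144;  499 + 144 = 643;  1461 + 643 = 2104
144 + 18 = 162;  643 + 162 = 805;  2104 + 805 = 2909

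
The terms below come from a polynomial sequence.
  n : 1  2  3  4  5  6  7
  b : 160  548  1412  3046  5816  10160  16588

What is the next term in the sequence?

25682

First differences: 388  864  1634  2770  4344  6428
Second differences: 476  770  1136  1574  2084
Third differences: 294  366  438  510
Fourth differences: 72  72  72
Fourth differences constant at 72.
510 + 72 = 582;  2084 + 582 = 2666;  6428 + 2666 = 9094;  16588 + 9094 = 25682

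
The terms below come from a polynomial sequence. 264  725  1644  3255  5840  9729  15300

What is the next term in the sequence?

Δ: 461 , 919 , 1611 , 2585 , 3889 , 5571
Δ²: 458 , 692 , 974 , 1304 , 1682
Δ³: 234 , 282 , 330 , 378
Δ⁴: 48 , 48 , 48
Constant fourth difference = 48, so extend:
378 + 48 = 426;  1682 + 426 = 2108;  5571 + 2108 = 7679;  15300 + 7679 = 22979

22979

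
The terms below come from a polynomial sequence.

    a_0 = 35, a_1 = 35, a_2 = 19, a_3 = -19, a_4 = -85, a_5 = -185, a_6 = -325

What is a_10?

First differences: 0, -16, -38, -66, -100, -140
Second differences: -16, -22, -28, -34, -40
Third differences: -6, -6, -6, -6
The third differences are constant (-6).
-40 − 6 = -46;  -140 − 46 = -186;  -325 − 186 = -511
-46 − 6 = -52;  -186 − 52 = -238;  -511 − 238 = -749
-52 − 6 = -58;  -238 − 58 = -296;  -749 − 296 = -1045
-58 − 6 = -64;  -296 − 64 = -360;  -1045 − 360 = -1405

-1405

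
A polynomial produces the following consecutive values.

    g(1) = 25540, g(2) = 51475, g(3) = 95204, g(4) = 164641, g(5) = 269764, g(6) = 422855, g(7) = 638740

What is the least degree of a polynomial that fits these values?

First differences: 25935, 43729, 69437, 105123, 153091, 215885
Second differences: 17794, 25708, 35686, 47968, 62794
Third differences: 7914, 9978, 12282, 14826
Fourth differences: 2064, 2304, 2544
Fifth differences: 240, 240
The fifth differences are constant, so the polynomial has degree 5.

5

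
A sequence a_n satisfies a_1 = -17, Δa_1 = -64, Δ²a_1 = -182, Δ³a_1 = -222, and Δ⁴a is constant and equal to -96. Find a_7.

Build the table forward from the leading diagonal:
Fourth differences: -96, -96, -96, -96, -96, -96, -96
Third differences: -222, -318, -414, -510, -606, -702, -798
Second differences: -182, -404, -722, -1136, -1646, -2252, -2954
First differences: -64, -246, -650, -1372, -2508, -4154, -6406
a: -17, -81, -327, -977, -2349, -4857, -9011

-9011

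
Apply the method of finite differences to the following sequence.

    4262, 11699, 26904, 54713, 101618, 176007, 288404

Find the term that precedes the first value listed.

Δ: 7437, 15205, 27809, 46905, 74389, 112397
Δ²: 7768, 12604, 19096, 27484, 38008
Δ³: 4836, 6492, 8388, 10524
Δ⁴: 1656, 1896, 2136
Δ⁵: 240, 240
The fifth differences are constant at 240.
Work back: 1656 − 240 = 1416;  4836 − 1416 = 3420;  7768 − 3420 = 4348;  7437 − 4348 = 3089;  4262 − 3089 = 1173

1173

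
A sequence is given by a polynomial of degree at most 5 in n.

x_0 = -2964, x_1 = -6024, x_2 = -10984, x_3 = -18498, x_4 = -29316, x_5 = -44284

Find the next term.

-64344

First differences: -3060, -4960, -7514, -10818, -14968
Second differences: -1900, -2554, -3304, -4150
Third differences: -654, -750, -846
Fourth differences: -96, -96
The fourth differences are constant (-96).
-846 − 96 = -942;  -4150 − 942 = -5092;  -14968 − 5092 = -20060;  -44284 − 20060 = -64344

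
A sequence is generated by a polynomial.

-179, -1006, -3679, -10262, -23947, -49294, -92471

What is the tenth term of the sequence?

-827 , -2673 , -6583 , -13685 , -25347 , -43177
-1846 , -3910 , -7102 , -11662 , -17830
-2064 , -3192 , -4560 , -6168
-1128 , -1368 , -1608
-240 , -240
Constant fifth difference = -240, so extend:
-1608 − 240 = -1848;  -6168 − 1848 = -8016;  -17830 − 8016 = -25846;  -43177 − 25846 = -69023;  -92471 − 69023 = -161494
-1848 − 240 = -2088;  -8016 − 2088 = -10104;  -25846 − 10104 = -35950;  -69023 − 35950 = -104973;  -161494 − 104973 = -266467
-2088 − 240 = -2328;  -10104 − 2328 = -12432;  -35950 − 12432 = -48382;  -104973 − 48382 = -153355;  -266467 − 153355 = -419822

-419822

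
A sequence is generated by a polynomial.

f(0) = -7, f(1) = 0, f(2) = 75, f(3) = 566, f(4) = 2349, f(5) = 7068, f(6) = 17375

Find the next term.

37170

D1: 7, 75, 491, 1783, 4719, 10307
D2: 68, 416, 1292, 2936, 5588
D3: 348, 876, 1644, 2652
D4: 528, 768, 1008
D5: 240, 240
The fifth differences are constant (240).
1008 + 240 = 1248;  2652 + 1248 = 3900;  5588 + 3900 = 9488;  10307 + 9488 = 19795;  17375 + 19795 = 37170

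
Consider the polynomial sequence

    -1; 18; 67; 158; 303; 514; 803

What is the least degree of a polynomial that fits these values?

3

D1: 19, 49, 91, 145, 211, 289
D2: 30, 42, 54, 66, 78
D3: 12, 12, 12, 12
The third differences are constant, so the polynomial has degree 3.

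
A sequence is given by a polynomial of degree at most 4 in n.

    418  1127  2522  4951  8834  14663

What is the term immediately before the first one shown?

Δ: 709, 1395, 2429, 3883, 5829
Δ²: 686, 1034, 1454, 1946
Δ³: 348, 420, 492
Δ⁴: 72, 72
The fourth differences are constant at 72.
Work back: 348 − 72 = 276;  686 − 276 = 410;  709 − 410 = 299;  418 − 299 = 119

119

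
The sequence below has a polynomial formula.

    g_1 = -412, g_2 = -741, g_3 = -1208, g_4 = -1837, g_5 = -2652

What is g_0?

Δ: -329, -467, -629, -815
Δ²: -138, -162, -186
Δ³: -24, -24
The third differences are constant at -24.
Work back: -138 + 24 = -114;  -329 + 114 = -215;  -412 + 215 = -197

-197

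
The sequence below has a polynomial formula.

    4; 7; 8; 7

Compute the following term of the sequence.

4

First differences: 3, 1, -1
Second differences: -2, -2
Second differences constant at -2.
-1 − 2 = -3;  7 − 3 = 4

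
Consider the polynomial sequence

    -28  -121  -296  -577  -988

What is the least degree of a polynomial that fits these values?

3

D1: -93, -175, -281, -411
D2: -82, -106, -130
D3: -24, -24
The third differences are constant, so the polynomial has degree 3.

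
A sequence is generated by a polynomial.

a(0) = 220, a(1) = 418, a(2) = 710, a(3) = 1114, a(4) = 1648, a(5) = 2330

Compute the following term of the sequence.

3178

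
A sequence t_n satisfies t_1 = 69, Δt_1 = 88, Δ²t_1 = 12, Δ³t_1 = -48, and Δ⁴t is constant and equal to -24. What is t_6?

Build the table forward from the leading diagonal:
Fourth differences: -24  -24  -24  -24  -24  -24
Third differences: -48  -72  -96  -120  -144  -168
Second differences: 12  -36  -108  -204  -324  -468
First differences: 88  100  64  -44  -248  -572
t: 69  157  257  321  277  29

29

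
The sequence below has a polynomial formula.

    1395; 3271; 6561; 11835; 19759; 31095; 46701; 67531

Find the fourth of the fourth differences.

96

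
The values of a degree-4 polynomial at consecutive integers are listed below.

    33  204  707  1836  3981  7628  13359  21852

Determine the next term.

171, 503, 1129, 2145, 3647, 5731, 8493
332, 626, 1016, 1502, 2084, 2762
294, 390, 486, 582, 678
96, 96, 96, 96
The fourth differences are constant (96).
678 + 96 = 774;  2762 + 774 = 3536;  8493 + 3536 = 12029;  21852 + 12029 = 33881

33881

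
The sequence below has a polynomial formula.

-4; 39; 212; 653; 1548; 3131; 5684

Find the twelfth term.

43 , 173 , 441 , 895 , 1583 , 2553
130 , 268 , 454 , 688 , 970
138 , 186 , 234 , 282
48 , 48 , 48
Constant fourth difference = 48, so extend:
282 + 48 = 330;  970 + 330 = 1300;  2553 + 1300 = 3853;  5684 + 3853 = 9537
330 + 48 = 378;  1300 + 378 = 1678;  3853 + 1678 = 5531;  9537 + 5531 = 15068
378 + 48 = 426;  1678 + 426 = 2104;  5531 + 2104 = 7635;  15068 + 7635 = 22703
426 + 48 = 474;  2104 + 474 = 2578;  7635 + 2578 = 10213;  22703 + 10213 = 32916
474 + 48 = 522;  2578 + 522 = 3100;  10213 + 3100 = 13313;  32916 + 13313 = 46229

46229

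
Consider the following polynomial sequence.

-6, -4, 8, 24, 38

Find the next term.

44

2, 12, 16, 14
10, 4, -2
-6, -6
Constant third difference = -6, so extend:
-2 − 6 = -8;  14 − 8 = 6;  38 + 6 = 44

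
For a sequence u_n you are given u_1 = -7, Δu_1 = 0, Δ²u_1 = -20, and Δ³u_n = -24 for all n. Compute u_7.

Build the table forward from the leading diagonal:
Δ³: -24, -24, -24, -24, -24, -24, -24
Δ²: -20, -44, -68, -92, -116, -140, -164
Δ: 0, -20, -64, -132, -224, -340, -480
u: -7, -7, -27, -91, -223, -447, -787

-787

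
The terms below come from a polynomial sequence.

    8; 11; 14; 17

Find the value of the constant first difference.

D1: 3, 3, 3

3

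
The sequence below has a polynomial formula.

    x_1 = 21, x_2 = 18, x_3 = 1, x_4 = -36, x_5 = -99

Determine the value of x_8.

Δ: -3  -17  -37  -63
Δ²: -14  -20  -26
Δ³: -6  -6
The third differences are constant (-6).
-26 − 6 = -32;  -63 − 32 = -95;  -99 − 95 = -194
-32 − 6 = -38;  -95 − 38 = -133;  -194 − 133 = -327
-38 − 6 = -44;  -133 − 44 = -177;  -327 − 177 = -504

-504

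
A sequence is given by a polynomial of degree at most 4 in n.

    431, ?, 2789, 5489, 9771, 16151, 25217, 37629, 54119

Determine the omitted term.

Using the last 7 terms:
Δ: 2700, 4282, 6380, 9066, 12412, 16490
Δ²: 1582, 2098, 2686, 3346, 4078
Δ³: 516, 588, 660, 732
Δ⁴: 72, 72, 72
Constant fourth difference = 72.
Extend backward: 516 − 72 = 444;  1582 − 444 = 1138;  2700 − 1138 = 1562;  2789 − 1562 = 1227

1227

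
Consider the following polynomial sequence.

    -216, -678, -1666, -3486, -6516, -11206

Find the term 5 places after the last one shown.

-80346

Δ: -462, -988, -1820, -3030, -4690
Δ²: -526, -832, -1210, -1660
Δ³: -306, -378, -450
Δ⁴: -72, -72
The fourth differences are constant (-72).
-450 − 72 = -522;  -1660 − 522 = -2182;  -4690 − 2182 = -6872;  -11206 − 6872 = -18078
-522 − 72 = -594;  -2182 − 594 = -2776;  -6872 − 2776 = -9648;  -18078 − 9648 = -27726
-594 − 72 = -666;  -2776 − 666 = -3442;  -9648 − 3442 = -13090;  -27726 − 13090 = -40816
-666 − 72 = -738;  -3442 − 738 = -4180;  -13090 − 4180 = -17270;  -40816 − 17270 = -58086
-738 − 72 = -810;  -4180 − 810 = -4990;  -17270 − 4990 = -22260;  -58086 − 22260 = -80346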